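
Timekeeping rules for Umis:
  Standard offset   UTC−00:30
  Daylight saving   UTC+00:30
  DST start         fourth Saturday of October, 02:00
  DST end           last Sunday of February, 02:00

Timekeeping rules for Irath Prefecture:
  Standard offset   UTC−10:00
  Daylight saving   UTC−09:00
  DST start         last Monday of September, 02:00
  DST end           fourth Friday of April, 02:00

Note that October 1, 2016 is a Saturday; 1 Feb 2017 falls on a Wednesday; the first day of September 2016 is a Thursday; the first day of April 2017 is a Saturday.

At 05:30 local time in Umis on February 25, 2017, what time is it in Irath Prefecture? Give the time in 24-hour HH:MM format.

20:00

1 October 2016 is a Saturday, so the first Saturday is October 1 and the fourth is October 22.
1 February 2017 is a Wednesday, so Sundays fall on 5, 12, 19, 26; the last is February 26.
Daylight saving runs 22 October 2016 – 26 February 2017; February 25, 2017 is inside that window, so Umis is at UTC+00:30.
05:30 Umis − 0h30m = 05:00 UTC.
1 September 2016 is a Thursday, so Mondays fall on 5, 12, 19, 26; the last is September 26.
1 April 2017 is a Saturday, so the first Friday is April 7 and the fourth is April 28.
At the standard offset (UTC−10:00), 05:00 UTC − 10h = 19:00 Irath Prefecture standard time (rolling into the previous day, 24 February 2017).
The standard-time date in Irath Prefecture, February 24, 2017, lies within the daylight-saving period (26 September 2016 – 28 April 2017), so Irath Prefecture is on daylight time, UTC−09:00.
05:00 UTC − 9h = 20:00 Irath Prefecture (rolling into the previous day, 24 February 2017).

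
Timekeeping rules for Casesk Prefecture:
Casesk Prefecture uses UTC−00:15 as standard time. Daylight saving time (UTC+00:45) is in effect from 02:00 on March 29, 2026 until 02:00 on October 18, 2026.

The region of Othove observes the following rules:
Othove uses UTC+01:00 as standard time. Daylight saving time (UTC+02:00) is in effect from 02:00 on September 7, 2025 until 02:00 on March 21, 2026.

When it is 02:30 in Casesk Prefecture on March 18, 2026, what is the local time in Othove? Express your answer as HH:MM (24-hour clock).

04:45

March 18, 2026 does not fall between 29 March and 18 October, so daylight saving is not in effect and Casesk Prefecture is at UTC−00:15.
02:30 Casesk Prefecture + 0h15m = 02:45 UTC.
At the standard offset (UTC+01:00), 02:45 UTC + 1h = 03:45 Othove standard time.
The standard-time date in Othove, March 18, 2026, lies within the daylight-saving period (7 September 2025 – 21 March 2026), so Othove is on daylight time, UTC+02:00.
02:45 UTC + 2h = 04:45 Othove.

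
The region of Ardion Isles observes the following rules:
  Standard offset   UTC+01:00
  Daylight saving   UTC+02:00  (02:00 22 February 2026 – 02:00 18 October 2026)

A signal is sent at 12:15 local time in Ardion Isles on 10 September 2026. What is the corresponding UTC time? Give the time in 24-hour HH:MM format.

10:15

Daylight saving runs 22 February – 18 October; 10 September 2026 is inside that window, so Ardion Isles is at UTC+02:00.
12:15 local − 2h = 10:15 UTC.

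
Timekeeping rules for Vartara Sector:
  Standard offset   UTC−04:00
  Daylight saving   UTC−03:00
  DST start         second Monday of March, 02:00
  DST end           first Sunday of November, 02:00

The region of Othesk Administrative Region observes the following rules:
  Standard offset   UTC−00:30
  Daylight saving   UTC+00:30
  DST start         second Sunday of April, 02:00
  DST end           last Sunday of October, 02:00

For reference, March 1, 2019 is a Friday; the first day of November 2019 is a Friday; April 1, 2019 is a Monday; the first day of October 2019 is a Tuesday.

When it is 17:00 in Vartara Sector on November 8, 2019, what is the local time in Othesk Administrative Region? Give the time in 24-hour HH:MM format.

20:30

1 March 2019 is a Friday, so the first Monday is March 4 and the second is March 11.
1 November 2019 is a Friday, so the first Sunday is November 3.
November 8, 2019 is outside the daylight-saving period (11 March – 3 November), so Vartara Sector is on standard time, UTC−04:00.
17:00 Vartara Sector + 4h = 21:00 UTC.
1 April 2019 is a Monday, so the first Sunday is April 7 and the second is April 14.
1 October 2019 is a Tuesday, so Sundays fall on 6, 13, 20, 27; the last is October 27.
At the standard offset (UTC−00:30), 21:00 UTC − 0h30m = 20:30 Othesk Administrative Region standard time.
Daylight saving runs 14 April – 27 October; the standard-time date in Othesk Administrative Region, November 8, 2019, is outside that window, so Othesk Administrative Region is on standard time at UTC−00:30.
21:00 UTC − 0h30m = 20:30 Othesk Administrative Region.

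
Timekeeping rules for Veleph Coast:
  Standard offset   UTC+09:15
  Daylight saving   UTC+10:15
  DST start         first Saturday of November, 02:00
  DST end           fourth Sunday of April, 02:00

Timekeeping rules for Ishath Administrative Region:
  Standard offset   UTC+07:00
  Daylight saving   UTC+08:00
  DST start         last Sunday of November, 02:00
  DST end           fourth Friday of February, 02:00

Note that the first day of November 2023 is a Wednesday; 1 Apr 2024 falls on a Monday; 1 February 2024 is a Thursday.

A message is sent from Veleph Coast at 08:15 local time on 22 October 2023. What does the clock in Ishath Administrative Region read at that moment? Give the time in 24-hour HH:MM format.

1 November 2023 is a Wednesday, so the first Saturday is November 4.
1 April 2024 is a Monday, so the first Sunday is April 7 and the fourth is April 28.
22 October 2023 does not fall between 4 November 2023 and 28 April 2024, so daylight saving is not in effect and Veleph Coast is at UTC+09:15.
08:15 Veleph Coast − 9h15m = 23:00 UTC (rolling into the previous day, 21 October 2023).
1 November 2023 is a Wednesday, so Sundays fall on 5, 12, 19, 26; the last is November 26.
1 February 2024 is a Thursday, so the first Friday is February 2 and the fourth is February 23.
At the standard offset (UTC+07:00), 23:00 UTC + 7h = 06:00 Ishath Administrative Region standard time (rolling into the next day, 22 October 2023).
The standard-time date in Ishath Administrative Region, 22 October 2023, is outside the daylight-saving period (26 November 2023 – 23 February 2024), so Ishath Administrative Region is on standard time, UTC+07:00.
23:00 UTC + 7h = 06:00 Ishath Administrative Region (rolling into the next day, 22 October 2023).

06:00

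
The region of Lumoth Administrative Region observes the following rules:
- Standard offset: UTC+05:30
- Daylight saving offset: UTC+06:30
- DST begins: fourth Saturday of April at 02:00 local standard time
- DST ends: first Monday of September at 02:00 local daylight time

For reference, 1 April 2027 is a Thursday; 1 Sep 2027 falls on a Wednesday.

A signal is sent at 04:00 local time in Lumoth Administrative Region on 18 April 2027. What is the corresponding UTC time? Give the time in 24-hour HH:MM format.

22:30

1 April 2027 is a Thursday, so the first Saturday is April 3 and the fourth is April 24.
1 September 2027 is a Wednesday, so the first Monday is September 6.
Daylight saving runs 24 April – 6 September; 18 April 2027 is outside that window, so Lumoth Administrative Region is on standard time at UTC+05:30.
04:00 local − 5h30m = 22:30 UTC (rolling into the previous day, 17 April 2027).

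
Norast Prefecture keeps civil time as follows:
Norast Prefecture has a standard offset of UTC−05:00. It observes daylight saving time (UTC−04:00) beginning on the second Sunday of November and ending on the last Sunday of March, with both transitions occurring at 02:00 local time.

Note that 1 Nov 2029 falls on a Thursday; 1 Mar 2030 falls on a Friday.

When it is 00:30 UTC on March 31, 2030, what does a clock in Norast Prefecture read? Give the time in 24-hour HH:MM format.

20:30

1 November 2029 is a Thursday, so the first Sunday is November 4 and the second is November 11.
1 March 2030 is a Friday, so Sundays fall on 3, 10, 17, 24, 31; the last is March 31.
At the standard offset (UTC−05:00), 00:30 UTC − 5h = 19:30 Norast Prefecture standard time (rolling into the previous day, 30 March 2030).
The standard-time date in Norast Prefecture, March 30, 2030, lies within the daylight-saving period (11 November 2029 – 31 March 2030), so Norast Prefecture is on daylight time, UTC−04:00.
00:30 UTC − 4h = 20:30 local (rolling into the previous day, 30 March 2030).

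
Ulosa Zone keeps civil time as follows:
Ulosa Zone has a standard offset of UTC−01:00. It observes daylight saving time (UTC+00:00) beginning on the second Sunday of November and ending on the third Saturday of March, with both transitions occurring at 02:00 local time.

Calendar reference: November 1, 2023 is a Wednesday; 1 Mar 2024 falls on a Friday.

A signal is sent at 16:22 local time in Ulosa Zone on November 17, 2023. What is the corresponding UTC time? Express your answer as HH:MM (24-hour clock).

1 November 2023 is a Wednesday, so the first Sunday is November 5 and the second is November 12.
1 March 2024 is a Friday, so the first Saturday is March 2 and the third is March 16.
November 17, 2023 falls between 12 November 2023 and 16 March 2024, so daylight saving is in effect and Ulosa Zone is at UTC+00:00.
16:22 local − 0h = 16:22 UTC.

16:22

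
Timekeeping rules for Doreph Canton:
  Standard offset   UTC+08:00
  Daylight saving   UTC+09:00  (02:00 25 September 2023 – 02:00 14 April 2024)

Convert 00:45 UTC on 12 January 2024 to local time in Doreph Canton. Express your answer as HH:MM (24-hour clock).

At the standard offset (UTC+08:00), 00:45 UTC + 8h = 08:45 Doreph Canton standard time.
The standard-time date in Doreph Canton, 12 January 2024, lies within the daylight-saving period (25 September 2023 – 14 April 2024), so Doreph Canton is on daylight time, UTC+09:00.
00:45 UTC + 9h = 09:45 local.

09:45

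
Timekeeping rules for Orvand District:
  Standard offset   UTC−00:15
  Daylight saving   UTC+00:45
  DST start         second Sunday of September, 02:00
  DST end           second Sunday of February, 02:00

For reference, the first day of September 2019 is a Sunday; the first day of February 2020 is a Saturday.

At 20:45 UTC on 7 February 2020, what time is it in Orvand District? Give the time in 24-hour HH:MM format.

21:30

1 September 2019 is a Sunday, so the first Sunday is September 1 and the second is September 8.
1 February 2020 is a Saturday, so the first Sunday is February 2 and the second is February 9.
At the standard offset (UTC−00:15), 20:45 UTC − 0h15m = 20:30 Orvand District standard time.
Daylight saving runs 8 September 2019 – 9 February 2020; the standard-time date in Orvand District, 7 February 2020, is inside that window, so Orvand District is at UTC+00:45.
20:45 UTC + 0h45m = 21:30 local.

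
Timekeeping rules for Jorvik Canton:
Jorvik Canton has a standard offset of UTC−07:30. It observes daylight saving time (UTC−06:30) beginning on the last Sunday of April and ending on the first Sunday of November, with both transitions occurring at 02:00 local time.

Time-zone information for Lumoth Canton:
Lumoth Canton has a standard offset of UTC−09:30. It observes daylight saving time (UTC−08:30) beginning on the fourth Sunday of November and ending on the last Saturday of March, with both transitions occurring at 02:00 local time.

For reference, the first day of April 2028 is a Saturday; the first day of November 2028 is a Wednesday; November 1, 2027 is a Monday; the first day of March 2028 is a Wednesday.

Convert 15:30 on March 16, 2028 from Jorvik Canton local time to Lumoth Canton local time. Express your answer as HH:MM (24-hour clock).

14:30

1 April 2028 is a Saturday, so Sundays fall on 2, 9, 16, 23, 30; the last is April 30.
1 November 2028 is a Wednesday, so the first Sunday is November 5.
Daylight saving runs 30 April – 5 November; March 16, 2028 is outside that window, so Jorvik Canton is on standard time at UTC−07:30.
15:30 Jorvik Canton + 7h30m = 23:00 UTC.
1 November 2027 is a Monday, so the first Sunday is November 7 and the fourth is November 28.
1 March 2028 is a Wednesday, so Saturdays fall on 4, 11, 18, 25; the last is March 25.
At the standard offset (UTC−09:30), 23:00 UTC − 9h30m = 13:30 Lumoth Canton standard time.
Daylight saving runs 28 November 2027 – 25 March 2028; the standard-time date in Lumoth Canton, March 16, 2028, is inside that window, so Lumoth Canton is at UTC−08:30.
23:00 UTC − 8h30m = 14:30 Lumoth Canton.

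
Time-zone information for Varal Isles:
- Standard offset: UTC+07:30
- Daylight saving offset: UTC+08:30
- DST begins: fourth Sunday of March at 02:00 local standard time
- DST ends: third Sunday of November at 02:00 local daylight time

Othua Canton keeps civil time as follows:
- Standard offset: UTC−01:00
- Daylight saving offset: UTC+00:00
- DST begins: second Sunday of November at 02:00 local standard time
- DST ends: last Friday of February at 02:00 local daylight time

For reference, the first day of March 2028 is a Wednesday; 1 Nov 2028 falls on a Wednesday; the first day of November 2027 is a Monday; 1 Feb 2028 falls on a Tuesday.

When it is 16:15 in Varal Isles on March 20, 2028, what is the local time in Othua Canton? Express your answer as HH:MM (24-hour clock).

1 March 2028 is a Wednesday, so the first Sunday is March 5 and the fourth is March 26.
1 November 2028 is a Wednesday, so the first Sunday is November 5 and the third is November 19.
Daylight saving runs 26 March – 19 November; March 20, 2028 is outside that window, so Varal Isles is on standard time at UTC+07:30.
16:15 Varal Isles − 7h30m = 08:45 UTC.
1 November 2027 is a Monday, so the first Sunday is November 7 and the second is November 14.
1 February 2028 is a Tuesday, so Fridays fall on 4, 11, 18, 25; the last is February 25.
At the standard offset (UTC−01:00), 08:45 UTC − 1h = 07:45 Othua Canton standard time.
The standard-time date in Othua Canton, March 20, 2028, does not fall between 14 November 2027 and 25 February 2028, so daylight saving is not in effect and Othua Canton is at UTC−01:00.
08:45 UTC − 1h = 07:45 Othua Canton.

07:45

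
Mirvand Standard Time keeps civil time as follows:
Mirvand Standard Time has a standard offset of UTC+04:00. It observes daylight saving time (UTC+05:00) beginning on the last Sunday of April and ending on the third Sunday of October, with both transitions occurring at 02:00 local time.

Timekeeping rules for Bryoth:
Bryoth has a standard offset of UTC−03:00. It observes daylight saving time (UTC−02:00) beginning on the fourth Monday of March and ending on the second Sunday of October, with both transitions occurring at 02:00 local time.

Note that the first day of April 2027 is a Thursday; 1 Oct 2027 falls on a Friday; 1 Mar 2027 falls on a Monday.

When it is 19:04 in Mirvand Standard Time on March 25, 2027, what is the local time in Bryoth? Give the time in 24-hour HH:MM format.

1 April 2027 is a Thursday, so Sundays fall on 4, 11, 18, 25; the last is April 25.
1 October 2027 is a Friday, so the first Sunday is October 3 and the third is October 17.
March 25, 2027 does not fall between 25 April and 17 October, so daylight saving is not in effect and Mirvand Standard Time is at UTC+04:00.
19:04 Mirvand Standard Time − 4h = 15:04 UTC.
1 March 2027 is a Monday, so the first Monday is March 1 and the fourth is March 22.
1 October 2027 is a Friday, so the first Sunday is October 3 and the second is October 10.
At the standard offset (UTC−03:00), 15:04 UTC − 3h = 12:04 Bryoth standard time.
Daylight saving runs 22 March – 10 October; the standard-time date in Bryoth, March 25, 2027, is inside that window, so Bryoth is at UTC−02:00.
15:04 UTC − 2h = 13:04 Bryoth.

13:04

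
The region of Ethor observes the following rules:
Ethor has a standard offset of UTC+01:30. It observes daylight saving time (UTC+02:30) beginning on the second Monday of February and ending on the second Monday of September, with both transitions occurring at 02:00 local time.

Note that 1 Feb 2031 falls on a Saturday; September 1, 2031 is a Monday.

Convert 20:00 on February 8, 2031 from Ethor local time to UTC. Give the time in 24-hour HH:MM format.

18:30

1 February 2031 is a Saturday, so the first Monday is February 3 and the second is February 10.
1 September 2031 is a Monday, so the first Monday is September 1 and the second is September 8.
February 8, 2031 is outside the daylight-saving period (10 February – 8 September), so Ethor is on standard time, UTC+01:30.
20:00 local − 1h30m = 18:30 UTC.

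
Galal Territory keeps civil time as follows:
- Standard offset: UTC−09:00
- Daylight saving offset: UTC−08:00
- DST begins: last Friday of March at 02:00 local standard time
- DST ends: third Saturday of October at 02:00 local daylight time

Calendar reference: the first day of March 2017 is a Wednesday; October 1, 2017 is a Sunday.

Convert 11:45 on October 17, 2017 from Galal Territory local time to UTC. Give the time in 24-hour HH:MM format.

19:45

1 March 2017 is a Wednesday, so Fridays fall on 3, 10, 17, 24, 31; the last is March 31.
1 October 2017 is a Sunday, so the first Saturday is October 7 and the third is October 21.
October 17, 2017 falls between 31 March and 21 October, so daylight saving is in effect and Galal Territory is at UTC−08:00.
11:45 local + 8h = 19:45 UTC.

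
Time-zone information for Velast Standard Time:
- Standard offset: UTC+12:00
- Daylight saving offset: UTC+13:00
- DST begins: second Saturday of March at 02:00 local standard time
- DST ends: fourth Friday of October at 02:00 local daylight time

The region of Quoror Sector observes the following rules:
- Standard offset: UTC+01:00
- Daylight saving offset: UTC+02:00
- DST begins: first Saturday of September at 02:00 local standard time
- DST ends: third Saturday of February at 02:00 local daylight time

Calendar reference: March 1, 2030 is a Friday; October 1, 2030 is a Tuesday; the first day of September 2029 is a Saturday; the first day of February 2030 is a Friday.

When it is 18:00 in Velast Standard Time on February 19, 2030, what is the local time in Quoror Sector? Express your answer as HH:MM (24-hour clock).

1 March 2030 is a Friday, so the first Saturday is March 2 and the second is March 9.
1 October 2030 is a Tuesday, so the first Friday is October 4 and the fourth is October 25.
February 19, 2030 does not fall between 9 March and 25 October, so daylight saving is not in effect and Velast Standard Time is at UTC+12:00.
18:00 Velast Standard Time − 12h = 06:00 UTC.
1 September 2029 is a Saturday, so the first Saturday is September 1.
1 February 2030 is a Friday, so the first Saturday is February 2 and the third is February 16.
At the standard offset (UTC+01:00), 06:00 UTC + 1h = 07:00 Quoror Sector standard time.
The standard-time date in Quoror Sector, February 19, 2030, is outside the daylight-saving period (1 September 2029 – 16 February 2030), so Quoror Sector is on standard time, UTC+01:00.
06:00 UTC + 1h = 07:00 Quoror Sector.

07:00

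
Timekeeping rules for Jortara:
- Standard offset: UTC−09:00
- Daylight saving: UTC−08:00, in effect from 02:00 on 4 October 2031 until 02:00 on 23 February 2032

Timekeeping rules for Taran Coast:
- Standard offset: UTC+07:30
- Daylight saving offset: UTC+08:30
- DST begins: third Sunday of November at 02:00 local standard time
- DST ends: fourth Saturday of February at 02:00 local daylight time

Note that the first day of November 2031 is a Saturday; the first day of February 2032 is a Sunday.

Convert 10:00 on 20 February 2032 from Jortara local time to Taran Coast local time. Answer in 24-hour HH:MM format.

Daylight saving runs 4 October 2031 – 23 February 2032; 20 February 2032 is inside that window, so Jortara is at UTC−08:00.
10:00 Jortara + 8h = 18:00 UTC.
1 November 2031 is a Saturday, so the first Sunday is November 2 and the third is November 16.
1 February 2032 is a Sunday, so the first Saturday is February 7 and the fourth is February 28.
At the standard offset (UTC+07:30), 18:00 UTC + 7h30m = 01:30 Taran Coast standard time (rolling into the next day, 21 February 2032).
The standard-time date in Taran Coast, 21 February 2032, lies within the daylight-saving period (16 November 2031 – 28 February 2032), so Taran Coast is on daylight time, UTC+08:30.
18:00 UTC + 8h30m = 02:30 Taran Coast (rolling into the next day, 21 February 2032).

02:30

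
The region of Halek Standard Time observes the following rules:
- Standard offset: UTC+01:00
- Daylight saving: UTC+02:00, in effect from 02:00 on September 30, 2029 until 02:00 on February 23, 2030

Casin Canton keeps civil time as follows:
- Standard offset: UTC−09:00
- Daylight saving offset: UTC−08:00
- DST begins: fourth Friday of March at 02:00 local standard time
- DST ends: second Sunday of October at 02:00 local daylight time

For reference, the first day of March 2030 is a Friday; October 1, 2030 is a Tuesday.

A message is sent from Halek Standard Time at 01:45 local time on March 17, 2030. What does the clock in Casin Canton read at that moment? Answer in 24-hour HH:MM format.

March 17, 2030 is outside the daylight-saving period (30 September 2029 – 23 February 2030), so Halek Standard Time is on standard time, UTC+01:00.
01:45 Halek Standard Time − 1h = 00:45 UTC.
1 March 2030 is a Friday, so the first Friday is March 1 and the fourth is March 22.
1 October 2030 is a Tuesday, so the first Sunday is October 6 and the second is October 13.
At the standard offset (UTC−09:00), 00:45 UTC − 9h = 15:45 Casin Canton standard time (rolling into the previous day, 16 March 2030).
The standard-time date in Casin Canton, March 16, 2030, does not fall between 22 March and 13 October, so daylight saving is not in effect and Casin Canton is at UTC−09:00.
00:45 UTC − 9h = 15:45 Casin Canton (rolling into the previous day, 16 March 2030).

15:45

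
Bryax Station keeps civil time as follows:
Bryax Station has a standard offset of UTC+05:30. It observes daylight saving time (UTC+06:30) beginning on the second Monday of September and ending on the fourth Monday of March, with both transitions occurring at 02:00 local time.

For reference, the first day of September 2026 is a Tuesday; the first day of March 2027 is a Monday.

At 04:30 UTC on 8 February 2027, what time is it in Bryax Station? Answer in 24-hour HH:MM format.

1 September 2026 is a Tuesday, so the first Monday is September 7 and the second is September 14.
1 March 2027 is a Monday, so the first Monday is March 1 and the fourth is March 22.
At the standard offset (UTC+05:30), 04:30 UTC + 5h30m = 10:00 Bryax Station standard time.
The standard-time date in Bryax Station, 8 February 2027, falls between 14 September 2026 and 22 March 2027, so daylight saving is in effect and Bryax Station is at UTC+06:30.
04:30 UTC + 6h30m = 11:00 local.

11:00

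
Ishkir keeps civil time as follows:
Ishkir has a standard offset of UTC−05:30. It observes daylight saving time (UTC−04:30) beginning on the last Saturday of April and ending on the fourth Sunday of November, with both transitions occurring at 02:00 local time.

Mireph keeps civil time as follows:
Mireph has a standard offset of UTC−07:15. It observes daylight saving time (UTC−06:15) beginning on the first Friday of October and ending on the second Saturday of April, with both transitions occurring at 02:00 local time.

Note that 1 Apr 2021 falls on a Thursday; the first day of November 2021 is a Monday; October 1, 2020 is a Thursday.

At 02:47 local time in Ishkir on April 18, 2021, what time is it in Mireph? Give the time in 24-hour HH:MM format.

01:02

1 April 2021 is a Thursday, so Saturdays fall on 3, 10, 17, 24; the last is April 24.
1 November 2021 is a Monday, so the first Sunday is November 7 and the fourth is November 28.
April 18, 2021 is outside the daylight-saving period (24 April – 28 November), so Ishkir is on standard time, UTC−05:30.
02:47 Ishkir + 5h30m = 08:17 UTC.
1 October 2020 is a Thursday, so the first Friday is October 2.
1 April 2021 is a Thursday, so the first Saturday is April 3 and the second is April 10.
At the standard offset (UTC−07:15), 08:17 UTC − 7h15m = 01:02 Mireph standard time.
The standard-time date in Mireph, April 18, 2021, does not fall between 2 October 2020 and 10 April 2021, so daylight saving is not in effect and Mireph is at UTC−07:15.
08:17 UTC − 7h15m = 01:02 Mireph.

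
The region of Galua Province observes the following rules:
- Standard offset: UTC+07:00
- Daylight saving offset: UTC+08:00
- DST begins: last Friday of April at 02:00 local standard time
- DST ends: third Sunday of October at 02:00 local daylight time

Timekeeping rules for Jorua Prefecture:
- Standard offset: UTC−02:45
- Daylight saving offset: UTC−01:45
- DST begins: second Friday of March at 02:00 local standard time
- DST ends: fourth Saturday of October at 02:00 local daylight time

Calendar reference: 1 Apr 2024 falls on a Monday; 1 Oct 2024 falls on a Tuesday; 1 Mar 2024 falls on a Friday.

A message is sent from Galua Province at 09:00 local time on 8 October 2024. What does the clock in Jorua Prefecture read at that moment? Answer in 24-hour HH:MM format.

1 April 2024 is a Monday, so Fridays fall on 5, 12, 19, 26; the last is April 26.
1 October 2024 is a Tuesday, so the first Sunday is October 6 and the third is October 20.
8 October 2024 lies within the daylight-saving period (26 April – 20 October), so Galua Province is on daylight time, UTC+08:00.
09:00 Galua Province − 8h = 01:00 UTC.
1 March 2024 is a Friday, so the first Friday is March 1 and the second is March 8.
1 October 2024 is a Tuesday, so the first Saturday is October 5 and the fourth is October 26.
At the standard offset (UTC−02:45), 01:00 UTC − 2h45m = 22:15 Jorua Prefecture standard time (rolling into the previous day, 7 October 2024).
The standard-time date in Jorua Prefecture, 7 October 2024, lies within the daylight-saving period (8 March – 26 October), so Jorua Prefecture is on daylight time, UTC−01:45.
01:00 UTC − 1h45m = 23:15 Jorua Prefecture (rolling into the previous day, 7 October 2024).

23:15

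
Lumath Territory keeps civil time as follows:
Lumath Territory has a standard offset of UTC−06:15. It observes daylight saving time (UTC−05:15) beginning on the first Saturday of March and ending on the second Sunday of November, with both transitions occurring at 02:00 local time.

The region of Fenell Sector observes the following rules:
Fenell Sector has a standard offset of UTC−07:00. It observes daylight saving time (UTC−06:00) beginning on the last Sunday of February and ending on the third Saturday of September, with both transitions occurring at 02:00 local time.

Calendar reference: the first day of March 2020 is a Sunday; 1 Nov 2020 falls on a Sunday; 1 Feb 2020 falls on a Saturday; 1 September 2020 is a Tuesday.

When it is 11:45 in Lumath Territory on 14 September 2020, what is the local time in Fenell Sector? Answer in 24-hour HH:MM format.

11:00

1 March 2020 is a Sunday, so the first Saturday is March 7.
1 November 2020 is a Sunday, so the first Sunday is November 1 and the second is November 8.
14 September 2020 falls between 7 March and 8 November, so daylight saving is in effect and Lumath Territory is at UTC−05:15.
11:45 Lumath Territory + 5h15m = 17:00 UTC.
1 February 2020 is a Saturday, so Sundays fall on 2, 9, 16, 23; the last is February 23.
1 September 2020 is a Tuesday, so the first Saturday is September 5 and the third is September 19.
At the standard offset (UTC−07:00), 17:00 UTC − 7h = 10:00 Fenell Sector standard time.
The standard-time date in Fenell Sector, 14 September 2020, lies within the daylight-saving period (23 February – 19 September), so Fenell Sector is on daylight time, UTC−06:00.
17:00 UTC − 6h = 11:00 Fenell Sector.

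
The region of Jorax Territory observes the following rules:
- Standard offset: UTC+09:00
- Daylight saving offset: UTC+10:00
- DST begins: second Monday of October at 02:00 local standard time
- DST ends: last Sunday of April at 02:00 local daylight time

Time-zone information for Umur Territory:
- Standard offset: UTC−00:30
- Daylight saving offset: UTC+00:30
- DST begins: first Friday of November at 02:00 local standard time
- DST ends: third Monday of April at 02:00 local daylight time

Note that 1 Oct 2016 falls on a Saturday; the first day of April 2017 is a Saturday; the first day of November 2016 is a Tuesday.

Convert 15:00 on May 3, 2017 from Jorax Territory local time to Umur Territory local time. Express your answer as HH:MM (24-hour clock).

05:30

1 October 2016 is a Saturday, so the first Monday is October 3 and the second is October 10.
1 April 2017 is a Saturday, so Sundays fall on 2, 9, 16, 23, 30; the last is April 30.
May 3, 2017 does not fall between 10 October 2016 and 30 April 2017, so daylight saving is not in effect and Jorax Territory is at UTC+09:00.
15:00 Jorax Territory − 9h = 06:00 UTC.
1 November 2016 is a Tuesday, so the first Friday is November 4.
1 April 2017 is a Saturday, so the first Monday is April 3 and the third is April 17.
At the standard offset (UTC−00:30), 06:00 UTC − 0h30m = 05:30 Umur Territory standard time.
The standard-time date in Umur Territory, May 3, 2017, is outside the daylight-saving period (4 November 2016 – 17 April 2017), so Umur Territory is on standard time, UTC−00:30.
06:00 UTC − 0h30m = 05:30 Umur Territory.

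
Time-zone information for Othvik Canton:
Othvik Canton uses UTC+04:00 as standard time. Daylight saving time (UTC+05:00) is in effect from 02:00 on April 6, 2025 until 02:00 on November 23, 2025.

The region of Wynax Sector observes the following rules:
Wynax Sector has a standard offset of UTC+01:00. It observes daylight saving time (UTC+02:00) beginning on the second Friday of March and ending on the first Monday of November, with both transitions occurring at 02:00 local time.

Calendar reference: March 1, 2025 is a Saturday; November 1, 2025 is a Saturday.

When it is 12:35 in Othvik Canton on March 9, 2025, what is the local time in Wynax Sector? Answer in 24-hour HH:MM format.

09:35

March 9, 2025 does not fall between 6 April and 23 November, so daylight saving is not in effect and Othvik Canton is at UTC+04:00.
12:35 Othvik Canton − 4h = 08:35 UTC.
1 March 2025 is a Saturday, so the first Friday is March 7 and the second is March 14.
1 November 2025 is a Saturday, so the first Monday is November 3.
At the standard offset (UTC+01:00), 08:35 UTC + 1h = 09:35 Wynax Sector standard time.
The standard-time date in Wynax Sector, March 9, 2025, does not fall between 14 March and 3 November, so daylight saving is not in effect and Wynax Sector is at UTC+01:00.
08:35 UTC + 1h = 09:35 Wynax Sector.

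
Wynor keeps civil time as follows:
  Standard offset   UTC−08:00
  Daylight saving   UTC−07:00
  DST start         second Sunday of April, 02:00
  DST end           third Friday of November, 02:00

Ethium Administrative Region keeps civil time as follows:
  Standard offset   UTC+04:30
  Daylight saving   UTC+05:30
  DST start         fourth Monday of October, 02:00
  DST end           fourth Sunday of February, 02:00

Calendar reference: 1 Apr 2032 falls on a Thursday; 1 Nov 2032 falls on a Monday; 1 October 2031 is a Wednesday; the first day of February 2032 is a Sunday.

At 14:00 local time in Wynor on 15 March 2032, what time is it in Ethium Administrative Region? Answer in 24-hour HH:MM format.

1 April 2032 is a Thursday, so the first Sunday is April 4 and the second is April 11.
1 November 2032 is a Monday, so the first Friday is November 5 and the third is November 19.
15 March 2032 does not fall between 11 April and 19 November, so daylight saving is not in effect and Wynor is at UTC−08:00.
14:00 Wynor + 8h = 22:00 UTC.
1 October 2031 is a Wednesday, so the first Monday is October 6 and the fourth is October 27.
1 February 2032 is a Sunday, so the first Sunday is February 1 and the fourth is February 22.
At the standard offset (UTC+04:30), 22:00 UTC + 4h30m = 02:30 Ethium Administrative Region standard time (rolling into the next day, 16 March 2032).
Daylight saving runs 27 October 2031 – 22 February 2032; the standard-time date in Ethium Administrative Region, 16 March 2032, is outside that window, so Ethium Administrative Region is on standard time at UTC+04:30.
22:00 UTC + 4h30m = 02:30 Ethium Administrative Region (rolling into the next day, 16 March 2032).

02:30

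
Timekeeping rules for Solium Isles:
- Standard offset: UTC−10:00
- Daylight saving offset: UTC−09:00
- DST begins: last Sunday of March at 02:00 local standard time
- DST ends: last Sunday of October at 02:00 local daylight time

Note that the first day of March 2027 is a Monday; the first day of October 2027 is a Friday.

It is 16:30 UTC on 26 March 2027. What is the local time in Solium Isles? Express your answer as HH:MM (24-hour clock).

1 March 2027 is a Monday, so Sundays fall on 7, 14, 21, 28; the last is March 28.
1 October 2027 is a Friday, so Sundays fall on 3, 10, 17, 24, 31; the last is October 31.
At the standard offset (UTC−10:00), 16:30 UTC − 10h = 06:30 Solium Isles standard time.
The standard-time date in Solium Isles, 26 March 2027, is outside the daylight-saving period (28 March – 31 October), so Solium Isles is on standard time, UTC−10:00.
16:30 UTC − 10h = 06:30 local.

06:30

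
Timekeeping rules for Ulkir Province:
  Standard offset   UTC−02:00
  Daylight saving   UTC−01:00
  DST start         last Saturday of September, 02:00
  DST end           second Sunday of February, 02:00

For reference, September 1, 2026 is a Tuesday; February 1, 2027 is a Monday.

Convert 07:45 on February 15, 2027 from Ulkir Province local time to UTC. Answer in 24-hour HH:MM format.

09:45

1 September 2026 is a Tuesday, so Saturdays fall on 5, 12, 19, 26; the last is September 26.
1 February 2027 is a Monday, so the first Sunday is February 7 and the second is February 14.
Daylight saving runs 26 September 2026 – 14 February 2027; February 15, 2027 is outside that window, so Ulkir Province is on standard time at UTC−02:00.
07:45 local + 2h = 09:45 UTC.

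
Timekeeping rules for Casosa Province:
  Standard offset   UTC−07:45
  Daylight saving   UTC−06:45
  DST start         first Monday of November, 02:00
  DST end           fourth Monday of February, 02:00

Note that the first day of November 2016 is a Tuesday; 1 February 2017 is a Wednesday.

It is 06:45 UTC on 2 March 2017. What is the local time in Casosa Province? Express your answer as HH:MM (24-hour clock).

23:00

1 November 2016 is a Tuesday, so the first Monday is November 7.
1 February 2017 is a Wednesday, so the first Monday is February 6 and the fourth is February 27.
At the standard offset (UTC−07:45), 06:45 UTC − 7h45m = 23:00 Casosa Province standard time (rolling into the previous day, 1 March 2017).
The standard-time date in Casosa Province, 1 March 2017, is outside the daylight-saving period (7 November 2016 – 27 February 2017), so Casosa Province is on standard time, UTC−07:45.
06:45 UTC − 7h45m = 23:00 local (rolling into the previous day, 1 March 2017).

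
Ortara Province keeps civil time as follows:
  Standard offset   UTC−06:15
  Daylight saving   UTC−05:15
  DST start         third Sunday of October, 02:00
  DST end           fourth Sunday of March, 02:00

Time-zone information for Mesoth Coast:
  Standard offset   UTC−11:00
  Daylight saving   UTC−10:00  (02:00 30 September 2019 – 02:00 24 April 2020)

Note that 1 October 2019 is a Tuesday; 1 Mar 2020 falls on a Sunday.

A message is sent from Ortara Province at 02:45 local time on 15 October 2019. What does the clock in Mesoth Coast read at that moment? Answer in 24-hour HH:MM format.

1 October 2019 is a Tuesday, so the first Sunday is October 6 and the third is October 20.
1 March 2020 is a Sunday, so the first Sunday is March 1 and the fourth is March 22.
Daylight saving runs 20 October 2019 – 22 March 2020; 15 October 2019 is outside that window, so Ortara Province is on standard time at UTC−06:15.
02:45 Ortara Province + 6h15m = 09:00 UTC.
At the standard offset (UTC−11:00), 09:00 UTC − 11h = 22:00 Mesoth Coast standard time (rolling into the previous day, 14 October 2019).
The standard-time date in Mesoth Coast, 14 October 2019, lies within the daylight-saving period (30 September 2019 – 24 April 2020), so Mesoth Coast is on daylight time, UTC−10:00.
09:00 UTC − 10h = 23:00 Mesoth Coast (rolling into the previous day, 14 October 2019).

23:00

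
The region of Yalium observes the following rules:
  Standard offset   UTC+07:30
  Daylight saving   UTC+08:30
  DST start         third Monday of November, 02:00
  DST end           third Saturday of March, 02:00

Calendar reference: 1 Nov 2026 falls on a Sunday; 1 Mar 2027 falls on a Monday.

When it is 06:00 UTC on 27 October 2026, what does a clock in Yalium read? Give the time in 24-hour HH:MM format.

13:30

1 November 2026 is a Sunday, so the first Monday is November 2 and the third is November 16.
1 March 2027 is a Monday, so the first Saturday is March 6 and the third is March 20.
At the standard offset (UTC+07:30), 06:00 UTC + 7h30m = 13:30 Yalium standard time.
The standard-time date in Yalium, 27 October 2026, is outside the daylight-saving period (16 November 2026 – 20 March 2027), so Yalium is on standard time, UTC+07:30.
06:00 UTC + 7h30m = 13:30 local.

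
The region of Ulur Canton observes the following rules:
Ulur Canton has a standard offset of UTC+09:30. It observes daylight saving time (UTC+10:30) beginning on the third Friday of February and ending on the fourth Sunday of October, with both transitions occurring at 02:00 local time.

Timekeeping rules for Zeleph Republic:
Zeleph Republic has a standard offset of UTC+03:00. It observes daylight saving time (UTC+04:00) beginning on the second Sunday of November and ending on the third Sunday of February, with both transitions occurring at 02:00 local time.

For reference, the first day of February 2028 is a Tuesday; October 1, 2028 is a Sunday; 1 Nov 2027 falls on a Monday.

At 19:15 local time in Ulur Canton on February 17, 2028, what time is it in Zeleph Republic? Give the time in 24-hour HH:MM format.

1 February 2028 is a Tuesday, so the first Friday is February 4 and the third is February 18.
1 October 2028 is a Sunday, so the first Sunday is October 1 and the fourth is October 22.
Daylight saving runs 18 February – 22 October; February 17, 2028 is outside that window, so Ulur Canton is on standard time at UTC+09:30.
19:15 Ulur Canton − 9h30m = 09:45 UTC.
1 November 2027 is a Monday, so the first Sunday is November 7 and the second is November 14.
1 February 2028 is a Tuesday, so the first Sunday is February 6 and the third is February 20.
At the standard offset (UTC+03:00), 09:45 UTC + 3h = 12:45 Zeleph Republic standard time.
Daylight saving runs 14 November 2027 – 20 February 2028; the standard-time date in Zeleph Republic, February 17, 2028, is inside that window, so Zeleph Republic is at UTC+04:00.
09:45 UTC + 4h = 13:45 Zeleph Republic.

13:45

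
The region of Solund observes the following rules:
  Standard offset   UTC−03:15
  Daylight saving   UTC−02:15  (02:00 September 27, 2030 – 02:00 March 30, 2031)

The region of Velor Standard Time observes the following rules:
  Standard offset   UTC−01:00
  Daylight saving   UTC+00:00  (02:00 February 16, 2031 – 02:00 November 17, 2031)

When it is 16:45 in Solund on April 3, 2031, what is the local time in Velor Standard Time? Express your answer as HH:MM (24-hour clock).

Daylight saving runs 27 September 2030 – 30 March 2031; April 3, 2031 is outside that window, so Solund is on standard time at UTC−03:15.
16:45 Solund + 3h15m = 20:00 UTC.
At the standard offset (UTC−01:00), 20:00 UTC − 1h = 19:00 Velor Standard Time standard time.
The standard-time date in Velor Standard Time, April 3, 2031, lies within the daylight-saving period (16 February – 17 November), so Velor Standard Time is on daylight time, UTC+00:00.
20:00 UTC + 0h = 20:00 Velor Standard Time.

20:00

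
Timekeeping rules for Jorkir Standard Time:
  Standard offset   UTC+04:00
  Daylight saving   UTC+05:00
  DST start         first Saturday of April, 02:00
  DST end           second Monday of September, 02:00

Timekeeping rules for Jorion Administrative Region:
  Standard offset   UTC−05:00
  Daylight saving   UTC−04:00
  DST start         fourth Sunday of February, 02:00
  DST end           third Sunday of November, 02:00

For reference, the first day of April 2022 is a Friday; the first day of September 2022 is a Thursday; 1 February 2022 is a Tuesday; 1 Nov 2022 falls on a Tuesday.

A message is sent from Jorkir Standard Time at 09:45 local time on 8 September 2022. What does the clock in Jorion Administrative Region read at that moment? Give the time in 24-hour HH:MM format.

1 April 2022 is a Friday, so the first Saturday is April 2.
1 September 2022 is a Thursday, so the first Monday is September 5 and the second is September 12.
Daylight saving runs 2 April – 12 September; 8 September 2022 is inside that window, so Jorkir Standard Time is at UTC+05:00.
09:45 Jorkir Standard Time − 5h = 04:45 UTC.
1 February 2022 is a Tuesday, so the first Sunday is February 6 and the fourth is February 27.
1 November 2022 is a Tuesday, so the first Sunday is November 6 and the third is November 20.
At the standard offset (UTC−05:00), 04:45 UTC − 5h = 23:45 Jorion Administrative Region standard time (rolling into the previous day, 7 September 2022).
Daylight saving runs 27 February – 20 November; the standard-time date in Jorion Administrative Region, 7 September 2022, is inside that window, so Jorion Administrative Region is at UTC−04:00.
04:45 UTC − 4h = 00:45 Jorion Administrative Region.

00:45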